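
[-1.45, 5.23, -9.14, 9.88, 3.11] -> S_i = Random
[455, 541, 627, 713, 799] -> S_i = 455 + 86*i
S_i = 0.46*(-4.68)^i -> [0.46, -2.15, 10.08, -47.15, 220.67]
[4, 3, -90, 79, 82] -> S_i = Random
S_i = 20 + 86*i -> [20, 106, 192, 278, 364]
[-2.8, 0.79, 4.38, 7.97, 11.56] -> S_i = -2.80 + 3.59*i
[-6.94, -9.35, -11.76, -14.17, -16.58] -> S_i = -6.94 + -2.41*i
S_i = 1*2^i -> [1, 2, 4, 8, 16]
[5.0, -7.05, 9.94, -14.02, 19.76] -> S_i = 5.00*(-1.41)^i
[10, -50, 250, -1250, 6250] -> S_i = 10*-5^i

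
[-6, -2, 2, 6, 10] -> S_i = -6 + 4*i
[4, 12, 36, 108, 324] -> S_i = 4*3^i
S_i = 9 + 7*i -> [9, 16, 23, 30, 37]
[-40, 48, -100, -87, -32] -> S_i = Random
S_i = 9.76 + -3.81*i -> [9.76, 5.95, 2.14, -1.67, -5.48]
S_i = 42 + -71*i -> [42, -29, -100, -171, -242]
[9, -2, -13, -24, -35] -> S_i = 9 + -11*i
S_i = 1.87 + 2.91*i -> [1.87, 4.78, 7.69, 10.6, 13.51]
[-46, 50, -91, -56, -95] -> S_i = Random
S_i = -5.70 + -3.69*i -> [-5.7, -9.39, -13.08, -16.77, -20.46]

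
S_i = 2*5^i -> [2, 10, 50, 250, 1250]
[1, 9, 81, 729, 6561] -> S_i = 1*9^i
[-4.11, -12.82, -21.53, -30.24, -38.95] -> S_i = -4.11 + -8.71*i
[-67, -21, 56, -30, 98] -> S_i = Random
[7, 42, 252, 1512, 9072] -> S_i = 7*6^i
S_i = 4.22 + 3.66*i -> [4.22, 7.88, 11.54, 15.2, 18.86]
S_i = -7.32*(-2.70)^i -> [-7.32, 19.76, -53.36, 144.08, -389.01]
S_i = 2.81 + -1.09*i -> [2.81, 1.72, 0.63, -0.46, -1.55]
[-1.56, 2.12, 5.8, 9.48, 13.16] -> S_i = -1.56 + 3.68*i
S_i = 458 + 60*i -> [458, 518, 578, 638, 698]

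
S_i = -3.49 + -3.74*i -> [-3.49, -7.23, -10.97, -14.71, -18.45]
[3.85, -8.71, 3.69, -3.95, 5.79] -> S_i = Random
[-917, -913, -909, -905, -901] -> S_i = -917 + 4*i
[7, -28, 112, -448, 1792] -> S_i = 7*-4^i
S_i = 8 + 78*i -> [8, 86, 164, 242, 320]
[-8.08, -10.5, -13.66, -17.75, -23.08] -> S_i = -8.08*1.30^i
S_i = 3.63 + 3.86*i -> [3.63, 7.49, 11.35, 15.21, 19.07]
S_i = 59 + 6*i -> [59, 65, 71, 77, 83]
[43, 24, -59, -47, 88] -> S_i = Random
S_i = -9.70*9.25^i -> [-9.7, -89.72, -829.96, -7677.1, -71013.13]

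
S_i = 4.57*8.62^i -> [4.57, 39.39, 339.57, 2927.1, 25231.63]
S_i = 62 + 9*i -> [62, 71, 80, 89, 98]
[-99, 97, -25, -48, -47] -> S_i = Random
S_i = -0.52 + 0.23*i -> [-0.52, -0.29, -0.06, 0.17, 0.4]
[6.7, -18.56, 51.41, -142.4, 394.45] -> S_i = 6.70*(-2.77)^i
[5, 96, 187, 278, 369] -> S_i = 5 + 91*i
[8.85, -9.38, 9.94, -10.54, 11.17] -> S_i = 8.85*(-1.06)^i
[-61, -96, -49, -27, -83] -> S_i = Random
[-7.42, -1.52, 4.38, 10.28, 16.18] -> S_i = -7.42 + 5.90*i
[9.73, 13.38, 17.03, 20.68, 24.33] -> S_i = 9.73 + 3.65*i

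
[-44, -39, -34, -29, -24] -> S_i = -44 + 5*i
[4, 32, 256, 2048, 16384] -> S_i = 4*8^i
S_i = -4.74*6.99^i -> [-4.74, -33.13, -231.6, -1618.86, -11315.85]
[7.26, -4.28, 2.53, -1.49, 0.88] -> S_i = 7.26*(-0.59)^i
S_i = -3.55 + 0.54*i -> [-3.55, -3.01, -2.47, -1.93, -1.39]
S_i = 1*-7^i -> [1, -7, 49, -343, 2401]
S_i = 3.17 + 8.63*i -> [3.17, 11.8, 20.43, 29.06, 37.69]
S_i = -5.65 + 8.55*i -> [-5.65, 2.9, 11.45, 20.0, 28.55]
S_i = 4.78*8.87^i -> [4.78, 42.4, 376.08, 3335.79, 29588.46]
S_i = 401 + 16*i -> [401, 417, 433, 449, 465]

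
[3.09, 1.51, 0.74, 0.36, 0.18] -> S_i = 3.09*0.49^i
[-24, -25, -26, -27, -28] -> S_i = -24 + -1*i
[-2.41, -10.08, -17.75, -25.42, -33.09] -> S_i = -2.41 + -7.67*i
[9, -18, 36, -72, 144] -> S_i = 9*-2^i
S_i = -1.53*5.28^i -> [-1.53, -8.08, -42.65, -225.21, -1189.12]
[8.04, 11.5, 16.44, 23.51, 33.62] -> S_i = 8.04*1.43^i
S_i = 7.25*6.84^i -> [7.25, 49.59, 339.2, 2320.1, 15869.47]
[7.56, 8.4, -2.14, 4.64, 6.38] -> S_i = Random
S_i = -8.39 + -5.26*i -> [-8.39, -13.65, -18.91, -24.17, -29.43]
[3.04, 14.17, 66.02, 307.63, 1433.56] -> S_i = 3.04*4.66^i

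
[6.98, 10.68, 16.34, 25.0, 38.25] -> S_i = 6.98*1.53^i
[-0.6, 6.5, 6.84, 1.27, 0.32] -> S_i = Random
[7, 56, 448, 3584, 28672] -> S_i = 7*8^i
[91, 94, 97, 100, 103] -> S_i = 91 + 3*i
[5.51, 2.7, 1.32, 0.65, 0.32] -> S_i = 5.51*0.49^i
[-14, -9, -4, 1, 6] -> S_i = -14 + 5*i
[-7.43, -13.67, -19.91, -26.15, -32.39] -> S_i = -7.43 + -6.24*i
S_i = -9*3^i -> [-9, -27, -81, -243, -729]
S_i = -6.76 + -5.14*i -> [-6.76, -11.9, -17.04, -22.18, -27.32]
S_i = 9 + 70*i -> [9, 79, 149, 219, 289]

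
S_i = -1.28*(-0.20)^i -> [-1.28, 0.26, -0.05, 0.01, -0.0]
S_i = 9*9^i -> [9, 81, 729, 6561, 59049]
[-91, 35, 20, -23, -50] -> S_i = Random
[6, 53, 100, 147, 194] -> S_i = 6 + 47*i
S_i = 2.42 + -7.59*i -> [2.42, -5.17, -12.76, -20.35, -27.94]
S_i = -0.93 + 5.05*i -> [-0.93, 4.12, 9.17, 14.22, 19.27]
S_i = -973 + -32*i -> [-973, -1005, -1037, -1069, -1101]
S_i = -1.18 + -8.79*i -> [-1.18, -9.97, -18.76, -27.55, -36.34]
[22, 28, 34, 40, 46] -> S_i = 22 + 6*i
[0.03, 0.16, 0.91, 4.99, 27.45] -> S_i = 0.03*5.50^i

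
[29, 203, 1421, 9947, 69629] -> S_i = 29*7^i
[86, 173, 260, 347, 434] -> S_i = 86 + 87*i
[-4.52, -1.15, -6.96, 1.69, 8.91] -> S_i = Random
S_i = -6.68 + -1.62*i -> [-6.68, -8.3, -9.92, -11.54, -13.16]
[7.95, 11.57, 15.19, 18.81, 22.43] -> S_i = 7.95 + 3.62*i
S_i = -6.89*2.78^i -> [-6.89, -19.15, -53.25, -148.03, -411.53]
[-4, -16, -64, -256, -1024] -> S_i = -4*4^i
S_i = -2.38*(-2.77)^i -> [-2.38, 6.59, -18.26, 50.58, -140.12]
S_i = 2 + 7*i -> [2, 9, 16, 23, 30]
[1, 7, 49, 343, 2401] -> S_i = 1*7^i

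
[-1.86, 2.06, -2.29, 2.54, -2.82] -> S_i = -1.86*(-1.11)^i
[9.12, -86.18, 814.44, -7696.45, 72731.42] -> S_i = 9.12*(-9.45)^i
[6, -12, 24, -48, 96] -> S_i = 6*-2^i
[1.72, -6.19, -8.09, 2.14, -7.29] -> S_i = Random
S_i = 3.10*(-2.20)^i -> [3.1, -6.82, 15.0, -33.01, 72.62]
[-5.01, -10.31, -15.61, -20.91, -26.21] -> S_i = -5.01 + -5.30*i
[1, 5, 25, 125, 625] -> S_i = 1*5^i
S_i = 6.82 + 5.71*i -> [6.82, 12.53, 18.24, 23.95, 29.66]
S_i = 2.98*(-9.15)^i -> [2.98, -27.27, 249.49, -2282.86, 20888.18]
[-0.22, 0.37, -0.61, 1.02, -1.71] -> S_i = -0.22*(-1.67)^i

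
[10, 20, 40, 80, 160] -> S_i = 10*2^i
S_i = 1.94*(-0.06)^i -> [1.94, -0.12, 0.01, -0.0, 0.0]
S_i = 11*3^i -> [11, 33, 99, 297, 891]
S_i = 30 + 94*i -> [30, 124, 218, 312, 406]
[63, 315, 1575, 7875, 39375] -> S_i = 63*5^i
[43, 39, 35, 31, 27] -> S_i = 43 + -4*i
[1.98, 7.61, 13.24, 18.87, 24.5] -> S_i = 1.98 + 5.63*i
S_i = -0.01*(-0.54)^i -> [-0.01, 0.01, -0.0, 0.0, -0.0]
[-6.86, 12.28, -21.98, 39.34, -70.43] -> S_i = -6.86*(-1.79)^i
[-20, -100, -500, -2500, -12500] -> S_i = -20*5^i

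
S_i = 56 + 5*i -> [56, 61, 66, 71, 76]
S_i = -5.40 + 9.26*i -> [-5.4, 3.86, 13.12, 22.38, 31.64]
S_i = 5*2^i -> [5, 10, 20, 40, 80]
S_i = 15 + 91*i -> [15, 106, 197, 288, 379]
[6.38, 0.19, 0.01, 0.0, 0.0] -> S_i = 6.38*0.03^i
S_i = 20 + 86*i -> [20, 106, 192, 278, 364]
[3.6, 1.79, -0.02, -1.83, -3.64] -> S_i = 3.60 + -1.81*i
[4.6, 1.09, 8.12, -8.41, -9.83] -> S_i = Random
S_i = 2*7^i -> [2, 14, 98, 686, 4802]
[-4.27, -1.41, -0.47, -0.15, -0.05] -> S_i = -4.27*0.33^i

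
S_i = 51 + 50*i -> [51, 101, 151, 201, 251]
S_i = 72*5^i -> [72, 360, 1800, 9000, 45000]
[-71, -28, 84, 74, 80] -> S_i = Random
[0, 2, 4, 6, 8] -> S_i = 0 + 2*i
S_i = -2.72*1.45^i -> [-2.72, -3.94, -5.72, -8.29, -12.02]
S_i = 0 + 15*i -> [0, 15, 30, 45, 60]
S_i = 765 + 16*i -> [765, 781, 797, 813, 829]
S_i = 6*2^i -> [6, 12, 24, 48, 96]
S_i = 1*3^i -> [1, 3, 9, 27, 81]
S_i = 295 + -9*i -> [295, 286, 277, 268, 259]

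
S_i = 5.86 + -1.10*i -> [5.86, 4.76, 3.66, 2.56, 1.46]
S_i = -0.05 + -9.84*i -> [-0.05, -9.89, -19.73, -29.57, -39.41]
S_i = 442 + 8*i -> [442, 450, 458, 466, 474]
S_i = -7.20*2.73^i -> [-7.2, -19.66, -53.66, -146.49, -399.93]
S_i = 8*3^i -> [8, 24, 72, 216, 648]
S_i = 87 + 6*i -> [87, 93, 99, 105, 111]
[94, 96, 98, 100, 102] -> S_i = 94 + 2*i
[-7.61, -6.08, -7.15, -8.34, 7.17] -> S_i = Random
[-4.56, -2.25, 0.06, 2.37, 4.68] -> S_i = -4.56 + 2.31*i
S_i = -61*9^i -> [-61, -549, -4941, -44469, -400221]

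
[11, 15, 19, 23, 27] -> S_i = 11 + 4*i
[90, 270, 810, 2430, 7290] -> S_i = 90*3^i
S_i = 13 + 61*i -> [13, 74, 135, 196, 257]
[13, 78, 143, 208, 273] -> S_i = 13 + 65*i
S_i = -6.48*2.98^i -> [-6.48, -19.31, -57.54, -171.48, -511.02]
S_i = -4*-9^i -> [-4, 36, -324, 2916, -26244]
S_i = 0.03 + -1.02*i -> [0.03, -0.99, -2.01, -3.03, -4.05]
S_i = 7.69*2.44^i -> [7.69, 18.76, 45.78, 111.71, 272.57]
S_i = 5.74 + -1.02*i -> [5.74, 4.72, 3.7, 2.68, 1.66]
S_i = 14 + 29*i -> [14, 43, 72, 101, 130]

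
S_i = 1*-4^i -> [1, -4, 16, -64, 256]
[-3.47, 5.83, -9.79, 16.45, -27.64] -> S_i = -3.47*(-1.68)^i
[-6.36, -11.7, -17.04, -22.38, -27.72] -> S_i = -6.36 + -5.34*i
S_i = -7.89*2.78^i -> [-7.89, -21.93, -60.98, -169.52, -471.26]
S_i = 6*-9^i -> [6, -54, 486, -4374, 39366]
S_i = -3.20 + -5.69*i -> [-3.2, -8.89, -14.58, -20.27, -25.96]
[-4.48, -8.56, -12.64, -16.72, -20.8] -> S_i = -4.48 + -4.08*i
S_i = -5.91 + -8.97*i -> [-5.91, -14.88, -23.85, -32.82, -41.79]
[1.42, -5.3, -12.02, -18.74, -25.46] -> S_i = 1.42 + -6.72*i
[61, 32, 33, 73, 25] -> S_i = Random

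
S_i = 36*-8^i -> [36, -288, 2304, -18432, 147456]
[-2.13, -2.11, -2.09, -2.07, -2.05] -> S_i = -2.13 + 0.02*i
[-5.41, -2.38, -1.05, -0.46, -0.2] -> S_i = -5.41*0.44^i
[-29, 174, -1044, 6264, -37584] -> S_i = -29*-6^i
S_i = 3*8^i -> [3, 24, 192, 1536, 12288]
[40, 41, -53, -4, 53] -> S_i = Random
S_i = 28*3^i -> [28, 84, 252, 756, 2268]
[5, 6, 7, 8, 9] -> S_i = 5 + 1*i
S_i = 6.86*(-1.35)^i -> [6.86, -9.26, 12.5, -16.88, 22.79]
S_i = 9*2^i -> [9, 18, 36, 72, 144]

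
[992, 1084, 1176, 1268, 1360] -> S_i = 992 + 92*i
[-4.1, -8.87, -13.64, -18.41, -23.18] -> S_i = -4.10 + -4.77*i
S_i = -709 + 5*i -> [-709, -704, -699, -694, -689]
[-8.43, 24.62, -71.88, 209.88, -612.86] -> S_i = -8.43*(-2.92)^i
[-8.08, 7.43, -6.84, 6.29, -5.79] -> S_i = -8.08*(-0.92)^i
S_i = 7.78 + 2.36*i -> [7.78, 10.14, 12.5, 14.86, 17.22]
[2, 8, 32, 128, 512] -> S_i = 2*4^i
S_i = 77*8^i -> [77, 616, 4928, 39424, 315392]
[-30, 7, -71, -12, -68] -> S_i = Random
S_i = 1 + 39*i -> [1, 40, 79, 118, 157]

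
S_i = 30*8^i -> [30, 240, 1920, 15360, 122880]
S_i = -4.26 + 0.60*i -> [-4.26, -3.66, -3.06, -2.46, -1.86]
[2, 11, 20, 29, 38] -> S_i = 2 + 9*i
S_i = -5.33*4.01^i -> [-5.33, -21.37, -85.71, -343.68, -1378.18]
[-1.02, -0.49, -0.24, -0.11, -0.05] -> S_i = -1.02*0.48^i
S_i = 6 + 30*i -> [6, 36, 66, 96, 126]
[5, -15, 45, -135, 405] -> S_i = 5*-3^i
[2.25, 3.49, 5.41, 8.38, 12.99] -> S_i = 2.25*1.55^i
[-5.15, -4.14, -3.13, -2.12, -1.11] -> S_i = -5.15 + 1.01*i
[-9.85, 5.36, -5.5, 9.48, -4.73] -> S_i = Random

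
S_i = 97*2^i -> [97, 194, 388, 776, 1552]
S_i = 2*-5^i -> [2, -10, 50, -250, 1250]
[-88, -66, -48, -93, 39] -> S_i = Random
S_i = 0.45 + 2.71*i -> [0.45, 3.16, 5.87, 8.58, 11.29]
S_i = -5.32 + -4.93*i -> [-5.32, -10.25, -15.18, -20.11, -25.04]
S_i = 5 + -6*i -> [5, -1, -7, -13, -19]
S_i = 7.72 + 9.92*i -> [7.72, 17.64, 27.56, 37.48, 47.4]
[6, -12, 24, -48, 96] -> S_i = 6*-2^i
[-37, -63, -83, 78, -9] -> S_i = Random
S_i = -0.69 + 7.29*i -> [-0.69, 6.6, 13.89, 21.18, 28.47]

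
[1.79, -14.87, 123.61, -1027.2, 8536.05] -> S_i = 1.79*(-8.31)^i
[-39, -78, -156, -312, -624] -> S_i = -39*2^i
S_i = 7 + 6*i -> [7, 13, 19, 25, 31]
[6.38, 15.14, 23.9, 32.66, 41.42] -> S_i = 6.38 + 8.76*i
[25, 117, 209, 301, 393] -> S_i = 25 + 92*i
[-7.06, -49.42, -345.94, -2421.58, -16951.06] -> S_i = -7.06*7.00^i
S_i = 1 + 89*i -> [1, 90, 179, 268, 357]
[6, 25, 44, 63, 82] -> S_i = 6 + 19*i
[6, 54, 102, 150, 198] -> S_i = 6 + 48*i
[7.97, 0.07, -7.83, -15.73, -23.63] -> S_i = 7.97 + -7.90*i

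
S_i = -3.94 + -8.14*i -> [-3.94, -12.08, -20.22, -28.36, -36.5]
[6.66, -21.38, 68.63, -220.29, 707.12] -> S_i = 6.66*(-3.21)^i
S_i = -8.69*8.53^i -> [-8.69, -74.13, -632.29, -5393.45, -46006.15]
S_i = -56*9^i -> [-56, -504, -4536, -40824, -367416]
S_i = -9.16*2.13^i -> [-9.16, -19.51, -41.56, -88.52, -188.54]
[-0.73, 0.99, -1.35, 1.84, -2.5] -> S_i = -0.73*(-1.36)^i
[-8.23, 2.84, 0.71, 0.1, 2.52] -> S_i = Random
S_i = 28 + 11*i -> [28, 39, 50, 61, 72]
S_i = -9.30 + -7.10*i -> [-9.3, -16.4, -23.5, -30.6, -37.7]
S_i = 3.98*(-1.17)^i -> [3.98, -4.66, 5.45, -6.37, 7.46]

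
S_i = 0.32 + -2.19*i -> [0.32, -1.87, -4.06, -6.25, -8.44]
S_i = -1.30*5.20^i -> [-1.3, -6.76, -35.15, -182.79, -950.51]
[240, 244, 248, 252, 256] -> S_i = 240 + 4*i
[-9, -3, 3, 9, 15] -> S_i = -9 + 6*i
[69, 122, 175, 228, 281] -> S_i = 69 + 53*i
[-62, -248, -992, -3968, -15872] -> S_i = -62*4^i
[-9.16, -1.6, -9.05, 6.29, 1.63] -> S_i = Random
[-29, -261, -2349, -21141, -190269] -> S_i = -29*9^i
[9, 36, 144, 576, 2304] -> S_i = 9*4^i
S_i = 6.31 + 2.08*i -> [6.31, 8.39, 10.47, 12.55, 14.63]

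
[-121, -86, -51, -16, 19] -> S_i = -121 + 35*i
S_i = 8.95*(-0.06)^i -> [8.95, -0.54, 0.03, -0.0, 0.0]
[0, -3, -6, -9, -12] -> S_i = 0 + -3*i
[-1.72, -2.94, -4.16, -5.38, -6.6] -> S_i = -1.72 + -1.22*i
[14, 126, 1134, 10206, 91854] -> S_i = 14*9^i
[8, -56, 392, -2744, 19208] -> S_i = 8*-7^i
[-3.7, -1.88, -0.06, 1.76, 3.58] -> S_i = -3.70 + 1.82*i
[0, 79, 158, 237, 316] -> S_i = 0 + 79*i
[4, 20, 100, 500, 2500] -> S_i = 4*5^i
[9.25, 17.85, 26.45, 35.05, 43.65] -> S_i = 9.25 + 8.60*i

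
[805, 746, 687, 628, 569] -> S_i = 805 + -59*i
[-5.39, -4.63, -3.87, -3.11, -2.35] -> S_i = -5.39 + 0.76*i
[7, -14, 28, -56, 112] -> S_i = 7*-2^i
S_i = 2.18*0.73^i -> [2.18, 1.59, 1.16, 0.85, 0.62]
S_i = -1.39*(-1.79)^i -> [-1.39, 2.49, -4.45, 7.97, -14.27]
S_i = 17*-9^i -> [17, -153, 1377, -12393, 111537]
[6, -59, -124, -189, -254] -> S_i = 6 + -65*i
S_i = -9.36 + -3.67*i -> [-9.36, -13.03, -16.7, -20.37, -24.04]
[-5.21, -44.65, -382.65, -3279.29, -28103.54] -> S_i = -5.21*8.57^i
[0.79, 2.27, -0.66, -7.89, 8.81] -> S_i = Random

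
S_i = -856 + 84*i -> [-856, -772, -688, -604, -520]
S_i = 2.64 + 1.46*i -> [2.64, 4.1, 5.56, 7.02, 8.48]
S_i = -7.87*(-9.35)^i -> [-7.87, 73.58, -688.02, 6432.94, -60148.0]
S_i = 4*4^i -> [4, 16, 64, 256, 1024]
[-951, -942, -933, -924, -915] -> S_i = -951 + 9*i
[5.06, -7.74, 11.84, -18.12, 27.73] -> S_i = 5.06*(-1.53)^i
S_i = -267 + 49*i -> [-267, -218, -169, -120, -71]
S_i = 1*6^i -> [1, 6, 36, 216, 1296]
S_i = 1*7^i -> [1, 7, 49, 343, 2401]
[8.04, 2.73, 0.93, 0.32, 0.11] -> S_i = 8.04*0.34^i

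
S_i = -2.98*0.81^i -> [-2.98, -2.41, -1.96, -1.58, -1.28]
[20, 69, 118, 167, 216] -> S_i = 20 + 49*i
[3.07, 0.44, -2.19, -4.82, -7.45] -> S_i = 3.07 + -2.63*i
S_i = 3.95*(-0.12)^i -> [3.95, -0.47, 0.06, -0.01, 0.0]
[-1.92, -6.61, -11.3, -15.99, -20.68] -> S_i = -1.92 + -4.69*i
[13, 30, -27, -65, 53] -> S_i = Random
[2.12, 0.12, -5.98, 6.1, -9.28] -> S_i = Random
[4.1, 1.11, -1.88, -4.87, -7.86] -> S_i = 4.10 + -2.99*i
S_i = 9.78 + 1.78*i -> [9.78, 11.56, 13.34, 15.12, 16.9]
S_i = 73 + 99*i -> [73, 172, 271, 370, 469]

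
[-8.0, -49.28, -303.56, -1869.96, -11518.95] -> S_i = -8.00*6.16^i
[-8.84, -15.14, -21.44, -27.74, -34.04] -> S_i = -8.84 + -6.30*i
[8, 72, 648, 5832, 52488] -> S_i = 8*9^i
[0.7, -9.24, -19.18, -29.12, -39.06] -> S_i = 0.70 + -9.94*i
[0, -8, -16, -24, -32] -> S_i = 0 + -8*i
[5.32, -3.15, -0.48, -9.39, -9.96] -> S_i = Random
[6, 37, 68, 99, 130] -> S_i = 6 + 31*i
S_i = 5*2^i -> [5, 10, 20, 40, 80]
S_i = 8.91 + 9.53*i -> [8.91, 18.44, 27.97, 37.5, 47.03]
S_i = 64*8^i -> [64, 512, 4096, 32768, 262144]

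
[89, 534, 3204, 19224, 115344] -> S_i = 89*6^i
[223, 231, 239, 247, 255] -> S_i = 223 + 8*i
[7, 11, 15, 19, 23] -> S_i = 7 + 4*i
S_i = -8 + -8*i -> [-8, -16, -24, -32, -40]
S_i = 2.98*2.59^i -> [2.98, 7.72, 19.99, 51.77, 134.1]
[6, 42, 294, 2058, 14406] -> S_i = 6*7^i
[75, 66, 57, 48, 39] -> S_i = 75 + -9*i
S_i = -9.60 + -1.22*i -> [-9.6, -10.82, -12.04, -13.26, -14.48]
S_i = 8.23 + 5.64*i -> [8.23, 13.87, 19.51, 25.15, 30.79]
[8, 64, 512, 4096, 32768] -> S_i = 8*8^i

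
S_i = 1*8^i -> [1, 8, 64, 512, 4096]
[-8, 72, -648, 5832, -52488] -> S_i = -8*-9^i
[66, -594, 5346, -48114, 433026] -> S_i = 66*-9^i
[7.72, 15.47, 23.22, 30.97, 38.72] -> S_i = 7.72 + 7.75*i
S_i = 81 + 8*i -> [81, 89, 97, 105, 113]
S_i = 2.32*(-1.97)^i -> [2.32, -4.57, 9.0, -17.74, 34.94]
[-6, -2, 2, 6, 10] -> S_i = -6 + 4*i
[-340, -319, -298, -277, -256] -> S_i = -340 + 21*i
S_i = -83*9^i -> [-83, -747, -6723, -60507, -544563]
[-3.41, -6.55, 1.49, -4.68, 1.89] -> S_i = Random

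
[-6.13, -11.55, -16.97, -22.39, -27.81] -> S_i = -6.13 + -5.42*i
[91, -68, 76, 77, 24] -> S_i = Random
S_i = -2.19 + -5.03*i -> [-2.19, -7.22, -12.25, -17.28, -22.31]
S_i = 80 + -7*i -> [80, 73, 66, 59, 52]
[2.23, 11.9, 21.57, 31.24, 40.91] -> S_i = 2.23 + 9.67*i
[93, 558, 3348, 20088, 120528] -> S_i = 93*6^i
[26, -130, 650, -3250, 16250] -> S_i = 26*-5^i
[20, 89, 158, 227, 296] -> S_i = 20 + 69*i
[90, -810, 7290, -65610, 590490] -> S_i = 90*-9^i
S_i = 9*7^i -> [9, 63, 441, 3087, 21609]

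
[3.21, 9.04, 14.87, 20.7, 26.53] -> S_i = 3.21 + 5.83*i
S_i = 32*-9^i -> [32, -288, 2592, -23328, 209952]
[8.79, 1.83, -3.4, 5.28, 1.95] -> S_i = Random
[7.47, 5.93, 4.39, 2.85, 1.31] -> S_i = 7.47 + -1.54*i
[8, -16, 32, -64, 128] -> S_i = 8*-2^i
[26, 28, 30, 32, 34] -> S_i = 26 + 2*i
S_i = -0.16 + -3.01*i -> [-0.16, -3.17, -6.18, -9.19, -12.2]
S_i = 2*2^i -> [2, 4, 8, 16, 32]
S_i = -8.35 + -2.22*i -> [-8.35, -10.57, -12.79, -15.01, -17.23]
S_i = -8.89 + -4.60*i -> [-8.89, -13.49, -18.09, -22.69, -27.29]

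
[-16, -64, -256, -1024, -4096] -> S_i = -16*4^i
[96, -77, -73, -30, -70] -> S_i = Random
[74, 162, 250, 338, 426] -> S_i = 74 + 88*i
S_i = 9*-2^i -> [9, -18, 36, -72, 144]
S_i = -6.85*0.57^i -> [-6.85, -3.9, -2.23, -1.27, -0.72]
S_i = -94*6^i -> [-94, -564, -3384, -20304, -121824]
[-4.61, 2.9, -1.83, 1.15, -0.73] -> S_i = -4.61*(-0.63)^i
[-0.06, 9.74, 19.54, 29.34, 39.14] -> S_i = -0.06 + 9.80*i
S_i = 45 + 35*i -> [45, 80, 115, 150, 185]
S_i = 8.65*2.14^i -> [8.65, 18.51, 39.61, 84.77, 181.41]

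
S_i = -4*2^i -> [-4, -8, -16, -32, -64]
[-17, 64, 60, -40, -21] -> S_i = Random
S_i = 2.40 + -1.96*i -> [2.4, 0.44, -1.52, -3.48, -5.44]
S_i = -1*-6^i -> [-1, 6, -36, 216, -1296]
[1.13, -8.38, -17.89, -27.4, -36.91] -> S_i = 1.13 + -9.51*i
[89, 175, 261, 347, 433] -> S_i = 89 + 86*i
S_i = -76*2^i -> [-76, -152, -304, -608, -1216]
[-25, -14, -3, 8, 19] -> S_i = -25 + 11*i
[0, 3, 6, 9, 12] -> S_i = 0 + 3*i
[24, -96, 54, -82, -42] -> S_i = Random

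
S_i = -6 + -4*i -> [-6, -10, -14, -18, -22]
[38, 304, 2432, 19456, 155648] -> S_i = 38*8^i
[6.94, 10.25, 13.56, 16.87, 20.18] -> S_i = 6.94 + 3.31*i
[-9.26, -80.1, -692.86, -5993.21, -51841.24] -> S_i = -9.26*8.65^i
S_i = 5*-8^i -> [5, -40, 320, -2560, 20480]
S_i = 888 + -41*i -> [888, 847, 806, 765, 724]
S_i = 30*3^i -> [30, 90, 270, 810, 2430]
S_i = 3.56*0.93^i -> [3.56, 3.31, 3.08, 2.86, 2.66]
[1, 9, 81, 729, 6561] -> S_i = 1*9^i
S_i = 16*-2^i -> [16, -32, 64, -128, 256]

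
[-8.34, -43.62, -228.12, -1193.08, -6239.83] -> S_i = -8.34*5.23^i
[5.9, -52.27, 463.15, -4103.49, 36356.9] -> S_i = 5.90*(-8.86)^i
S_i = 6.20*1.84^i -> [6.2, 11.41, 20.99, 38.62, 71.07]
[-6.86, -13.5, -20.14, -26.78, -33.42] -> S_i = -6.86 + -6.64*i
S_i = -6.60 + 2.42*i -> [-6.6, -4.18, -1.76, 0.66, 3.08]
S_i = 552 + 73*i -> [552, 625, 698, 771, 844]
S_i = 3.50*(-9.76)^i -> [3.5, -34.16, 333.4, -3254.0, 31759.04]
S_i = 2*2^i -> [2, 4, 8, 16, 32]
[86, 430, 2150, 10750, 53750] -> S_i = 86*5^i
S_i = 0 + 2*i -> [0, 2, 4, 6, 8]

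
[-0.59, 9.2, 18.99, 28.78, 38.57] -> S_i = -0.59 + 9.79*i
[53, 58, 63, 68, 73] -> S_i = 53 + 5*i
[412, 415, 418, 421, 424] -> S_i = 412 + 3*i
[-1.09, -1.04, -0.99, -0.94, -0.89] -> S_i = -1.09 + 0.05*i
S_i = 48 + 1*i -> [48, 49, 50, 51, 52]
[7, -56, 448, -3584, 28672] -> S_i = 7*-8^i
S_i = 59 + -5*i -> [59, 54, 49, 44, 39]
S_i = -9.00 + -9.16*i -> [-9.0, -18.16, -27.32, -36.48, -45.64]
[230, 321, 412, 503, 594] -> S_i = 230 + 91*i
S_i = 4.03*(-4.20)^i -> [4.03, -16.93, 71.09, -298.57, 1254.01]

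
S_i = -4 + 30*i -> [-4, 26, 56, 86, 116]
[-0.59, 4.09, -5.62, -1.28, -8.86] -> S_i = Random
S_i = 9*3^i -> [9, 27, 81, 243, 729]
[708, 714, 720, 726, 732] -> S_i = 708 + 6*i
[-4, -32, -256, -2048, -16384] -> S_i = -4*8^i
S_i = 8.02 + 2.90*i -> [8.02, 10.92, 13.82, 16.72, 19.62]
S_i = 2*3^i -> [2, 6, 18, 54, 162]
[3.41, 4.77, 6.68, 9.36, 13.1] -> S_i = 3.41*1.40^i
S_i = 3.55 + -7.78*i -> [3.55, -4.23, -12.01, -19.79, -27.57]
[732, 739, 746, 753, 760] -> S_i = 732 + 7*i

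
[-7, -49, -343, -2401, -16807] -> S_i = -7*7^i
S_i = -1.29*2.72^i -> [-1.29, -3.51, -9.54, -25.96, -70.61]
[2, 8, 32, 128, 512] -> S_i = 2*4^i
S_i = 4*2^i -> [4, 8, 16, 32, 64]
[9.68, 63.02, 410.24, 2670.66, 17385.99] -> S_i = 9.68*6.51^i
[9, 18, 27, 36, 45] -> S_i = 9 + 9*i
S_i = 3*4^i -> [3, 12, 48, 192, 768]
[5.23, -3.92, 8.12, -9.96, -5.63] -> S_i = Random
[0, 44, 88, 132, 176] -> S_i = 0 + 44*i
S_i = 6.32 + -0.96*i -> [6.32, 5.36, 4.4, 3.44, 2.48]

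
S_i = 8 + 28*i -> [8, 36, 64, 92, 120]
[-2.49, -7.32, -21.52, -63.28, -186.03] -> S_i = -2.49*2.94^i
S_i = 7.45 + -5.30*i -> [7.45, 2.15, -3.15, -8.45, -13.75]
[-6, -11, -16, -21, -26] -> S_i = -6 + -5*i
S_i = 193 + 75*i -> [193, 268, 343, 418, 493]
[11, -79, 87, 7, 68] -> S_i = Random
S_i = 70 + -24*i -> [70, 46, 22, -2, -26]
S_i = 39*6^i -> [39, 234, 1404, 8424, 50544]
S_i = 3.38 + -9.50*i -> [3.38, -6.12, -15.62, -25.12, -34.62]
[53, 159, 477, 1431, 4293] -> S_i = 53*3^i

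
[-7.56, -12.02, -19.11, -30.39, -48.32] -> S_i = -7.56*1.59^i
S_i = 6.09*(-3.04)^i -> [6.09, -18.51, 56.28, -171.1, 520.13]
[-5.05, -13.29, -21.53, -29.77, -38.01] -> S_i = -5.05 + -8.24*i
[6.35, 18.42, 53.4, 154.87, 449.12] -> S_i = 6.35*2.90^i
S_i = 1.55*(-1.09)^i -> [1.55, -1.69, 1.84, -2.01, 2.19]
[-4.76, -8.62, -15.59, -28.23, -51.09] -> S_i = -4.76*1.81^i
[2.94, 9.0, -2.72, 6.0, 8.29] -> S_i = Random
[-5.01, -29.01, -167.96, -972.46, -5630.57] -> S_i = -5.01*5.79^i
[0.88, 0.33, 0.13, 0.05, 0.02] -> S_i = 0.88*0.38^i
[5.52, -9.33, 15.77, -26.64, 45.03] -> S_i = 5.52*(-1.69)^i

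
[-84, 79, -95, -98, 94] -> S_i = Random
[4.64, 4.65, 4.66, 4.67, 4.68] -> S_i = 4.64 + 0.01*i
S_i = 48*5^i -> [48, 240, 1200, 6000, 30000]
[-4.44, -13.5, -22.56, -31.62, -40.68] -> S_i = -4.44 + -9.06*i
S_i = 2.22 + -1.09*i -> [2.22, 1.13, 0.04, -1.05, -2.14]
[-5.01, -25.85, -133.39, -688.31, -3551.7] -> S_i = -5.01*5.16^i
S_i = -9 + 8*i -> [-9, -1, 7, 15, 23]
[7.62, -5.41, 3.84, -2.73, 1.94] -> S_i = 7.62*(-0.71)^i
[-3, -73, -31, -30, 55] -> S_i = Random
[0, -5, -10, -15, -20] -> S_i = 0 + -5*i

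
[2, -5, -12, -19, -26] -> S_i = 2 + -7*i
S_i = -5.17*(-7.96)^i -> [-5.17, 41.15, -327.58, 2607.53, -20755.96]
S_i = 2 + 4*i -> [2, 6, 10, 14, 18]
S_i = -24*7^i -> [-24, -168, -1176, -8232, -57624]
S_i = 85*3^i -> [85, 255, 765, 2295, 6885]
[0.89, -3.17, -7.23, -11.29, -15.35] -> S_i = 0.89 + -4.06*i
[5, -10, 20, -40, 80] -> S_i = 5*-2^i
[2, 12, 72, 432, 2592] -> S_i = 2*6^i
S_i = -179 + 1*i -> [-179, -178, -177, -176, -175]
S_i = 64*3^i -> [64, 192, 576, 1728, 5184]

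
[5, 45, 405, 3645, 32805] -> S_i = 5*9^i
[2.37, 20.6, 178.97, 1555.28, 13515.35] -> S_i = 2.37*8.69^i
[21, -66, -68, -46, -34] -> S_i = Random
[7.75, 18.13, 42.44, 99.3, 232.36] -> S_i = 7.75*2.34^i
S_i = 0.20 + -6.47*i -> [0.2, -6.27, -12.74, -19.21, -25.68]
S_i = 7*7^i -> [7, 49, 343, 2401, 16807]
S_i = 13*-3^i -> [13, -39, 117, -351, 1053]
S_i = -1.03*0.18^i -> [-1.03, -0.19, -0.03, -0.01, -0.0]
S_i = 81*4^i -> [81, 324, 1296, 5184, 20736]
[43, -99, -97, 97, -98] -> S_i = Random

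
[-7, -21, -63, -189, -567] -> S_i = -7*3^i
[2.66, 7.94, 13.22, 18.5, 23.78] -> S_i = 2.66 + 5.28*i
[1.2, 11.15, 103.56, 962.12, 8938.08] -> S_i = 1.20*9.29^i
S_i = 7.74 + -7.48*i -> [7.74, 0.26, -7.22, -14.7, -22.18]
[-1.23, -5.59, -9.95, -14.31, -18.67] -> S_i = -1.23 + -4.36*i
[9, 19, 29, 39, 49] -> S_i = 9 + 10*i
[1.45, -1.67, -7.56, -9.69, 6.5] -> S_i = Random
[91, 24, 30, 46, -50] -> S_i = Random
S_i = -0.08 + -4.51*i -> [-0.08, -4.59, -9.1, -13.61, -18.12]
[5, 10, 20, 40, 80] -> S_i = 5*2^i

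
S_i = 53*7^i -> [53, 371, 2597, 18179, 127253]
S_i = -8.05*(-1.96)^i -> [-8.05, 15.78, -30.92, 60.61, -118.8]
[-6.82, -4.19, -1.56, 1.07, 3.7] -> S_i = -6.82 + 2.63*i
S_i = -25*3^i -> [-25, -75, -225, -675, -2025]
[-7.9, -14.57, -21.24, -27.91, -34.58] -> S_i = -7.90 + -6.67*i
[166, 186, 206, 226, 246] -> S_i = 166 + 20*i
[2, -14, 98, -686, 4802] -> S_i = 2*-7^i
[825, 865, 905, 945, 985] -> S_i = 825 + 40*i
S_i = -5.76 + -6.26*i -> [-5.76, -12.02, -18.28, -24.54, -30.8]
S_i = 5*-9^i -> [5, -45, 405, -3645, 32805]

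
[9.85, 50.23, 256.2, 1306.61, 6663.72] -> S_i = 9.85*5.10^i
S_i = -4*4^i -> [-4, -16, -64, -256, -1024]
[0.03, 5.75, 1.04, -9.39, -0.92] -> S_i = Random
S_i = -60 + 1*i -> [-60, -59, -58, -57, -56]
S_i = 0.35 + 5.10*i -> [0.35, 5.45, 10.55, 15.65, 20.75]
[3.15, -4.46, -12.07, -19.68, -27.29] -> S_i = 3.15 + -7.61*i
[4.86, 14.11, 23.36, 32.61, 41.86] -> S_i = 4.86 + 9.25*i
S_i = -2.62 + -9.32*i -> [-2.62, -11.94, -21.26, -30.58, -39.9]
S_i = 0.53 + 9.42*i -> [0.53, 9.95, 19.37, 28.79, 38.21]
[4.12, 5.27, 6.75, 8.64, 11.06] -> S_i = 4.12*1.28^i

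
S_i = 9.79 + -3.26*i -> [9.79, 6.53, 3.27, 0.01, -3.25]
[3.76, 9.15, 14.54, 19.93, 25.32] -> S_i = 3.76 + 5.39*i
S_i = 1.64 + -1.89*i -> [1.64, -0.25, -2.14, -4.03, -5.92]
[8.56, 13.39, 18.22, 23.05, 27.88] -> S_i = 8.56 + 4.83*i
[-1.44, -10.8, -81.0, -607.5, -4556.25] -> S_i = -1.44*7.50^i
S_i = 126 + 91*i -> [126, 217, 308, 399, 490]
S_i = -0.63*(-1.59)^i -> [-0.63, 1.0, -1.59, 2.53, -4.03]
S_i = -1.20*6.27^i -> [-1.2, -7.52, -47.18, -295.79, -1854.6]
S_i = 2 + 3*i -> [2, 5, 8, 11, 14]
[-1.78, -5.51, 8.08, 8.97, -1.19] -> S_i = Random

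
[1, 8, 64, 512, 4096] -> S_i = 1*8^i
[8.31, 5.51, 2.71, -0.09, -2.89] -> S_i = 8.31 + -2.80*i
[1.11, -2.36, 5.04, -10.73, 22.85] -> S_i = 1.11*(-2.13)^i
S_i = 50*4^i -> [50, 200, 800, 3200, 12800]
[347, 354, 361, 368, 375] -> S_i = 347 + 7*i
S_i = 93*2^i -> [93, 186, 372, 744, 1488]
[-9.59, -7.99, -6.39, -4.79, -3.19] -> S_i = -9.59 + 1.60*i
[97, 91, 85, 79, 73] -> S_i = 97 + -6*i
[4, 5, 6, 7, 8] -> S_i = 4 + 1*i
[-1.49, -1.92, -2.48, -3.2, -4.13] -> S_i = -1.49*1.29^i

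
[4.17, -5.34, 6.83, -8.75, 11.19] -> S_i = 4.17*(-1.28)^i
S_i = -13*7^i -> [-13, -91, -637, -4459, -31213]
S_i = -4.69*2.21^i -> [-4.69, -10.36, -22.91, -50.62, -111.88]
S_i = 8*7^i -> [8, 56, 392, 2744, 19208]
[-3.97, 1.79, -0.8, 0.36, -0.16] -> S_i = -3.97*(-0.45)^i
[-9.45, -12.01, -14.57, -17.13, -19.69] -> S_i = -9.45 + -2.56*i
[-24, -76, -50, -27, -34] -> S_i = Random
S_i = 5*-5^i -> [5, -25, 125, -625, 3125]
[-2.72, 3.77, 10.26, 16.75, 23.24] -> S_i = -2.72 + 6.49*i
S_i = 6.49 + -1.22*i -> [6.49, 5.27, 4.05, 2.83, 1.61]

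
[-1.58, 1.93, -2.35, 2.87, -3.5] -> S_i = -1.58*(-1.22)^i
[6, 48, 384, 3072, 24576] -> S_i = 6*8^i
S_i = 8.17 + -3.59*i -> [8.17, 4.58, 0.99, -2.6, -6.19]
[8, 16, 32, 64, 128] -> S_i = 8*2^i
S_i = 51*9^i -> [51, 459, 4131, 37179, 334611]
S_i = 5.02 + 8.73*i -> [5.02, 13.75, 22.48, 31.21, 39.94]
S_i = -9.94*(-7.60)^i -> [-9.94, 75.54, -574.13, 4363.42, -33162.0]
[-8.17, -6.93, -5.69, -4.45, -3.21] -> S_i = -8.17 + 1.24*i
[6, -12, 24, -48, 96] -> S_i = 6*-2^i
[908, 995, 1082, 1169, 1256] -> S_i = 908 + 87*i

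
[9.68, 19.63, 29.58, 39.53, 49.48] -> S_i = 9.68 + 9.95*i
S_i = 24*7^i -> [24, 168, 1176, 8232, 57624]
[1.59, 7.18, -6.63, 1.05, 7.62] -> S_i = Random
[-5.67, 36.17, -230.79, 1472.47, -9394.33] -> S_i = -5.67*(-6.38)^i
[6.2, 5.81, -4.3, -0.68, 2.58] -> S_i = Random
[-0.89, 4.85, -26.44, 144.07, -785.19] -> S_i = -0.89*(-5.45)^i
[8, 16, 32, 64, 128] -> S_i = 8*2^i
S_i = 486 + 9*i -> [486, 495, 504, 513, 522]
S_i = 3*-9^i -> [3, -27, 243, -2187, 19683]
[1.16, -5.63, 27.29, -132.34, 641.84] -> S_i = 1.16*(-4.85)^i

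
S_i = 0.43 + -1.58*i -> [0.43, -1.15, -2.73, -4.31, -5.89]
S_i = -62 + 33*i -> [-62, -29, 4, 37, 70]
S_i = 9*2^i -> [9, 18, 36, 72, 144]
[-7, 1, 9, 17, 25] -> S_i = -7 + 8*i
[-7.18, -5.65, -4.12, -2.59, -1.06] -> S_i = -7.18 + 1.53*i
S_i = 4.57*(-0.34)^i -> [4.57, -1.55, 0.53, -0.18, 0.06]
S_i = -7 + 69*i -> [-7, 62, 131, 200, 269]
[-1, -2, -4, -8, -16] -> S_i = -1*2^i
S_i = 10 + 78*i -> [10, 88, 166, 244, 322]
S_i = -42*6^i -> [-42, -252, -1512, -9072, -54432]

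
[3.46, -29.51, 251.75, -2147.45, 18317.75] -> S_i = 3.46*(-8.53)^i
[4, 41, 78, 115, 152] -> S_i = 4 + 37*i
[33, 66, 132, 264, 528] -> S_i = 33*2^i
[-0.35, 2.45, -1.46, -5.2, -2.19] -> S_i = Random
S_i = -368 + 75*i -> [-368, -293, -218, -143, -68]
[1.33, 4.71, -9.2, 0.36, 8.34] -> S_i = Random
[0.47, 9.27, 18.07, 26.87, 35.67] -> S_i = 0.47 + 8.80*i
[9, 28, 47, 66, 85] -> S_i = 9 + 19*i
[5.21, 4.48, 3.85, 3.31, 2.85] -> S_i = 5.21*0.86^i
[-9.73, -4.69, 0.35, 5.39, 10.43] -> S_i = -9.73 + 5.04*i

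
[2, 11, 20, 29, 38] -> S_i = 2 + 9*i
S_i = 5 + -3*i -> [5, 2, -1, -4, -7]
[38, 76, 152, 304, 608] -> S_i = 38*2^i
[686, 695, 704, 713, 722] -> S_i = 686 + 9*i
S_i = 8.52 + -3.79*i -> [8.52, 4.73, 0.94, -2.85, -6.64]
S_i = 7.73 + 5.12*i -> [7.73, 12.85, 17.97, 23.09, 28.21]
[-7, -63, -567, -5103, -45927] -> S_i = -7*9^i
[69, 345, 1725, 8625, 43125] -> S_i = 69*5^i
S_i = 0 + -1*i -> [0, -1, -2, -3, -4]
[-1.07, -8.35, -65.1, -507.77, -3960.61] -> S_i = -1.07*7.80^i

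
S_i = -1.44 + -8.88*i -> [-1.44, -10.32, -19.2, -28.08, -36.96]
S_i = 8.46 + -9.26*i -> [8.46, -0.8, -10.06, -19.32, -28.58]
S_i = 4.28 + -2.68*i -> [4.28, 1.6, -1.08, -3.76, -6.44]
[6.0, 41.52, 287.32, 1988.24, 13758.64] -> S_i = 6.00*6.92^i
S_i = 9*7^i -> [9, 63, 441, 3087, 21609]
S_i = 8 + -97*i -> [8, -89, -186, -283, -380]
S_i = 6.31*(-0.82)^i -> [6.31, -5.17, 4.24, -3.48, 2.85]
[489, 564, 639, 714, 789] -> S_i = 489 + 75*i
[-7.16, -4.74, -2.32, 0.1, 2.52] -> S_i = -7.16 + 2.42*i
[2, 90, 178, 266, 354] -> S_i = 2 + 88*i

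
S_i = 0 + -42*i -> [0, -42, -84, -126, -168]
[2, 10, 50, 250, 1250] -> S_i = 2*5^i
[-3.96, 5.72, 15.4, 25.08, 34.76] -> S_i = -3.96 + 9.68*i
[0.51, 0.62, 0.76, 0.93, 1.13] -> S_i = 0.51*1.22^i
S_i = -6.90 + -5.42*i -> [-6.9, -12.32, -17.74, -23.16, -28.58]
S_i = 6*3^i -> [6, 18, 54, 162, 486]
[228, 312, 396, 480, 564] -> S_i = 228 + 84*i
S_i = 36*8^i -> [36, 288, 2304, 18432, 147456]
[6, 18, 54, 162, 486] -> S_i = 6*3^i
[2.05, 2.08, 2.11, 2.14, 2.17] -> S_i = 2.05 + 0.03*i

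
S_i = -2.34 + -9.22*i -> [-2.34, -11.56, -20.78, -30.0, -39.22]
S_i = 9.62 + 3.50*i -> [9.62, 13.12, 16.62, 20.12, 23.62]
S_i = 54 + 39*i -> [54, 93, 132, 171, 210]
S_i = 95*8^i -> [95, 760, 6080, 48640, 389120]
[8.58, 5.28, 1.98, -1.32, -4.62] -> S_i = 8.58 + -3.30*i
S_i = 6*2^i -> [6, 12, 24, 48, 96]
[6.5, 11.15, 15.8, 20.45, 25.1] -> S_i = 6.50 + 4.65*i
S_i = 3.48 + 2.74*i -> [3.48, 6.22, 8.96, 11.7, 14.44]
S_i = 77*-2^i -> [77, -154, 308, -616, 1232]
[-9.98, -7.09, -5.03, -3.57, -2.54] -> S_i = -9.98*0.71^i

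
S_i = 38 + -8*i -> [38, 30, 22, 14, 6]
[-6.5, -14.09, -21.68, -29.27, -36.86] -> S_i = -6.50 + -7.59*i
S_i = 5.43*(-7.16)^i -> [5.43, -38.88, 278.37, -1993.15, 14270.92]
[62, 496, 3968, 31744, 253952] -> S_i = 62*8^i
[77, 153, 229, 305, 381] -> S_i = 77 + 76*i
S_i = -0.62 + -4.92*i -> [-0.62, -5.54, -10.46, -15.38, -20.3]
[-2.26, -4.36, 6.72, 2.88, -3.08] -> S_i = Random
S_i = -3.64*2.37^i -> [-3.64, -8.63, -20.45, -48.46, -114.84]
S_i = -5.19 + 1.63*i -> [-5.19, -3.56, -1.93, -0.3, 1.33]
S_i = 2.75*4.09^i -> [2.75, 11.25, 46.0, 188.15, 769.53]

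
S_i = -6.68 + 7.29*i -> [-6.68, 0.61, 7.9, 15.19, 22.48]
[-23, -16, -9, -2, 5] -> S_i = -23 + 7*i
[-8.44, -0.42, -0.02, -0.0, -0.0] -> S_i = -8.44*0.05^i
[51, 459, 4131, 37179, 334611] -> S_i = 51*9^i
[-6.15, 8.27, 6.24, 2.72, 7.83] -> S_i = Random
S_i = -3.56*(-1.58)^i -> [-3.56, 5.62, -8.89, 14.04, -22.19]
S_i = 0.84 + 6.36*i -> [0.84, 7.2, 13.56, 19.92, 26.28]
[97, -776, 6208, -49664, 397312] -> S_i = 97*-8^i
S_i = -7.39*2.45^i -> [-7.39, -18.11, -44.36, -108.68, -266.26]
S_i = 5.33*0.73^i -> [5.33, 3.89, 2.84, 2.07, 1.51]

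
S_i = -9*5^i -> [-9, -45, -225, -1125, -5625]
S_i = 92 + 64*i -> [92, 156, 220, 284, 348]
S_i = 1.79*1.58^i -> [1.79, 2.83, 4.47, 7.06, 11.16]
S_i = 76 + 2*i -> [76, 78, 80, 82, 84]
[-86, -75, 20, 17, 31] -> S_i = Random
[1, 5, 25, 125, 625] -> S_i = 1*5^i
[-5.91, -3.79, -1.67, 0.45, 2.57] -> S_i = -5.91 + 2.12*i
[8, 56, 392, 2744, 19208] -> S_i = 8*7^i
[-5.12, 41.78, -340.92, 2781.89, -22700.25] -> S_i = -5.12*(-8.16)^i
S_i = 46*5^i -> [46, 230, 1150, 5750, 28750]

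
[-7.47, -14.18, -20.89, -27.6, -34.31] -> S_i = -7.47 + -6.71*i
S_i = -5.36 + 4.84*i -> [-5.36, -0.52, 4.32, 9.16, 14.0]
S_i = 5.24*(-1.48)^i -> [5.24, -7.76, 11.48, -16.99, 25.14]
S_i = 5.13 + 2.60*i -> [5.13, 7.73, 10.33, 12.93, 15.53]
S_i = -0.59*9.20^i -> [-0.59, -5.43, -49.94, -459.43, -4226.72]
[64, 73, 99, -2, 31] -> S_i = Random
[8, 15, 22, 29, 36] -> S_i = 8 + 7*i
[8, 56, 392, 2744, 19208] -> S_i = 8*7^i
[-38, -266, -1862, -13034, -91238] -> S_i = -38*7^i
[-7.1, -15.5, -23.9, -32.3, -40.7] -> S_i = -7.10 + -8.40*i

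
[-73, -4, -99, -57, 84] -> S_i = Random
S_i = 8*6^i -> [8, 48, 288, 1728, 10368]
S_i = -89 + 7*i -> [-89, -82, -75, -68, -61]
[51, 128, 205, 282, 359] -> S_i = 51 + 77*i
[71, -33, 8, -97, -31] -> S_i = Random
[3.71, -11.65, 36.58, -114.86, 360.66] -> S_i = 3.71*(-3.14)^i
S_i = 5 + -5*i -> [5, 0, -5, -10, -15]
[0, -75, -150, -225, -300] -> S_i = 0 + -75*i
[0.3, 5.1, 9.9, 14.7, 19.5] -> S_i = 0.30 + 4.80*i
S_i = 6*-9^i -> [6, -54, 486, -4374, 39366]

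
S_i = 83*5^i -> [83, 415, 2075, 10375, 51875]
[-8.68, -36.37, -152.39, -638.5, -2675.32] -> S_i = -8.68*4.19^i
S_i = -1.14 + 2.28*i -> [-1.14, 1.14, 3.42, 5.7, 7.98]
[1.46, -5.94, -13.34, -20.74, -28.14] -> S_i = 1.46 + -7.40*i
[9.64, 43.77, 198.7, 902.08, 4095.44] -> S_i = 9.64*4.54^i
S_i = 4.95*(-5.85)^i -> [4.95, -28.96, 169.4, -991.0, 5797.34]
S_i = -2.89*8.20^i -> [-2.89, -23.7, -194.32, -1593.45, -13066.32]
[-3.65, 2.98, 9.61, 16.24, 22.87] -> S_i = -3.65 + 6.63*i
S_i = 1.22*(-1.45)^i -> [1.22, -1.77, 2.57, -3.72, 5.39]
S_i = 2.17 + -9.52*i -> [2.17, -7.35, -16.87, -26.39, -35.91]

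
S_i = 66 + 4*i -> [66, 70, 74, 78, 82]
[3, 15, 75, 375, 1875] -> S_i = 3*5^i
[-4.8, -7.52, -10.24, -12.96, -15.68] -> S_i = -4.80 + -2.72*i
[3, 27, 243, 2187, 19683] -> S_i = 3*9^i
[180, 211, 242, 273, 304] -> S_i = 180 + 31*i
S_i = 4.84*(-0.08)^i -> [4.84, -0.39, 0.03, -0.0, 0.0]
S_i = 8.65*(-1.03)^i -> [8.65, -8.91, 9.18, -9.45, 9.74]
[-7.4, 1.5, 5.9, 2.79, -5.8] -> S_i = Random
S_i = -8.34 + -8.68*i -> [-8.34, -17.02, -25.7, -34.38, -43.06]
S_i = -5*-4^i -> [-5, 20, -80, 320, -1280]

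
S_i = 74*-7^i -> [74, -518, 3626, -25382, 177674]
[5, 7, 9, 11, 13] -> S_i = 5 + 2*i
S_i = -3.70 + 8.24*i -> [-3.7, 4.54, 12.78, 21.02, 29.26]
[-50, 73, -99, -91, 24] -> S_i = Random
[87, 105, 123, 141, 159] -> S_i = 87 + 18*i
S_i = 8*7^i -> [8, 56, 392, 2744, 19208]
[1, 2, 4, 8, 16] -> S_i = 1*2^i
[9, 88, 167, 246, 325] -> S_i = 9 + 79*i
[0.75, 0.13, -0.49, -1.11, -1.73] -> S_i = 0.75 + -0.62*i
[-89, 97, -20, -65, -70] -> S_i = Random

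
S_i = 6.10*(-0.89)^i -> [6.1, -5.43, 4.83, -4.3, 3.83]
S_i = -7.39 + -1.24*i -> [-7.39, -8.63, -9.87, -11.11, -12.35]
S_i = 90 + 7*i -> [90, 97, 104, 111, 118]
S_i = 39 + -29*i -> [39, 10, -19, -48, -77]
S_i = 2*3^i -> [2, 6, 18, 54, 162]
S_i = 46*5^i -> [46, 230, 1150, 5750, 28750]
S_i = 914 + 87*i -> [914, 1001, 1088, 1175, 1262]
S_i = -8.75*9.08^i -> [-8.75, -79.45, -721.41, -6550.37, -59477.33]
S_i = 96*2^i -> [96, 192, 384, 768, 1536]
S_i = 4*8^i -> [4, 32, 256, 2048, 16384]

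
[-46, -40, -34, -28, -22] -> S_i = -46 + 6*i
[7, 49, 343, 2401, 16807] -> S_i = 7*7^i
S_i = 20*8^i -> [20, 160, 1280, 10240, 81920]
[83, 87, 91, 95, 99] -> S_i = 83 + 4*i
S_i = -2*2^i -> [-2, -4, -8, -16, -32]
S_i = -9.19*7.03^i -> [-9.19, -64.61, -454.18, -3192.87, -22445.89]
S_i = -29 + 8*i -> [-29, -21, -13, -5, 3]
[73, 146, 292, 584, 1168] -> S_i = 73*2^i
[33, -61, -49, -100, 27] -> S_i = Random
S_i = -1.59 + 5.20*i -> [-1.59, 3.61, 8.81, 14.01, 19.21]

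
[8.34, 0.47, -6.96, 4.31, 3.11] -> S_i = Random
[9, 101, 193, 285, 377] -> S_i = 9 + 92*i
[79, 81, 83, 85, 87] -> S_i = 79 + 2*i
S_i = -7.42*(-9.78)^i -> [-7.42, 72.57, -709.71, 6940.97, -67882.73]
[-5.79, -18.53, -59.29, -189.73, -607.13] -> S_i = -5.79*3.20^i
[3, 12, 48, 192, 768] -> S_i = 3*4^i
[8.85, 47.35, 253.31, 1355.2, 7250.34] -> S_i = 8.85*5.35^i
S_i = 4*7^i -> [4, 28, 196, 1372, 9604]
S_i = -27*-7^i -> [-27, 189, -1323, 9261, -64827]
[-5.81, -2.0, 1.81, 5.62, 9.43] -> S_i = -5.81 + 3.81*i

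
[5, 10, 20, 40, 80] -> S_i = 5*2^i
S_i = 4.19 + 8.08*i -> [4.19, 12.27, 20.35, 28.43, 36.51]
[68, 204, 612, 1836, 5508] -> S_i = 68*3^i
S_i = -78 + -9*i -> [-78, -87, -96, -105, -114]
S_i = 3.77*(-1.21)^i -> [3.77, -4.56, 5.52, -6.68, 8.08]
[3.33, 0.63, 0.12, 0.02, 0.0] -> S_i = 3.33*0.19^i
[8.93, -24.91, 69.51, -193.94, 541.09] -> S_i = 8.93*(-2.79)^i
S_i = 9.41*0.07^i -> [9.41, 0.66, 0.05, 0.0, 0.0]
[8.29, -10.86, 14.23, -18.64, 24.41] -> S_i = 8.29*(-1.31)^i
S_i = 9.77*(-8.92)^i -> [9.77, -87.15, 777.36, -6934.08, 61852.03]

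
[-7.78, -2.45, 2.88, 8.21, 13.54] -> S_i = -7.78 + 5.33*i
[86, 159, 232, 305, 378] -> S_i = 86 + 73*i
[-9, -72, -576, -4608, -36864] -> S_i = -9*8^i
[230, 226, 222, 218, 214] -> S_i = 230 + -4*i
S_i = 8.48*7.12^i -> [8.48, 60.38, 429.89, 3060.81, 21792.94]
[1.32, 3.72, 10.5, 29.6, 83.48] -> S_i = 1.32*2.82^i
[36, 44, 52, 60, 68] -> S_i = 36 + 8*i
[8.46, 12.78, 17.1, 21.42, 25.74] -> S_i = 8.46 + 4.32*i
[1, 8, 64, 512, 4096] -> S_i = 1*8^i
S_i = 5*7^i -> [5, 35, 245, 1715, 12005]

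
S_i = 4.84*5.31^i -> [4.84, 25.7, 136.47, 724.65, 3847.9]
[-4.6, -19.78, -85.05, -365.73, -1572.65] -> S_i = -4.60*4.30^i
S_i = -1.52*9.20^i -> [-1.52, -13.98, -128.65, -1183.61, -10889.17]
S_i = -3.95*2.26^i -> [-3.95, -8.93, -20.18, -45.6, -103.05]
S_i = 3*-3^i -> [3, -9, 27, -81, 243]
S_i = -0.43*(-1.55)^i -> [-0.43, 0.67, -1.03, 1.6, -2.48]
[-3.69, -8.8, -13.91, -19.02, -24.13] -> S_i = -3.69 + -5.11*i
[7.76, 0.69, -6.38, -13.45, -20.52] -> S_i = 7.76 + -7.07*i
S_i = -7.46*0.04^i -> [-7.46, -0.3, -0.01, -0.0, -0.0]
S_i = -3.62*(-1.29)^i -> [-3.62, 4.67, -6.02, 7.77, -10.02]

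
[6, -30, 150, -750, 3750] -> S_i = 6*-5^i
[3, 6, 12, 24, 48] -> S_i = 3*2^i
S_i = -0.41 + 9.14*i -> [-0.41, 8.73, 17.87, 27.01, 36.15]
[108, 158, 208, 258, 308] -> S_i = 108 + 50*i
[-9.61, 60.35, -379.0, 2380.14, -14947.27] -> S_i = -9.61*(-6.28)^i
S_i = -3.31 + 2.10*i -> [-3.31, -1.21, 0.89, 2.99, 5.09]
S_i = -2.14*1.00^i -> [-2.14, -2.14, -2.14, -2.14, -2.14]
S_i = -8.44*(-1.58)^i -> [-8.44, 13.34, -21.07, 33.29, -52.6]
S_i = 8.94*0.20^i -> [8.94, 1.79, 0.36, 0.07, 0.01]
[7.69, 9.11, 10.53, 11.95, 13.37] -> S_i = 7.69 + 1.42*i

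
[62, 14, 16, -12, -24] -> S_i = Random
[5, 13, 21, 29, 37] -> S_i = 5 + 8*i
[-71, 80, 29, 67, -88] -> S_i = Random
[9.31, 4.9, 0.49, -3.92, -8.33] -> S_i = 9.31 + -4.41*i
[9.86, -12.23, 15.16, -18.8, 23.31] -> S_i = 9.86*(-1.24)^i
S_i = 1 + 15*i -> [1, 16, 31, 46, 61]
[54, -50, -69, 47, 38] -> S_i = Random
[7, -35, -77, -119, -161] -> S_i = 7 + -42*i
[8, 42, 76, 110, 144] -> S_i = 8 + 34*i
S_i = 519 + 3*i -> [519, 522, 525, 528, 531]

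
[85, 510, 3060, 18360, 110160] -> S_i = 85*6^i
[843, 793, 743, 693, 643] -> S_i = 843 + -50*i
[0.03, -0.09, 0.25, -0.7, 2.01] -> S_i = 0.03*(-2.86)^i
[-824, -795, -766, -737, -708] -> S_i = -824 + 29*i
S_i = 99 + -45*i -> [99, 54, 9, -36, -81]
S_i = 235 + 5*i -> [235, 240, 245, 250, 255]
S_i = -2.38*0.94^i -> [-2.38, -2.24, -2.1, -1.98, -1.86]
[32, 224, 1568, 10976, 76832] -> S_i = 32*7^i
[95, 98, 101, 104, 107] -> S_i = 95 + 3*i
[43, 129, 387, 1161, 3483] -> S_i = 43*3^i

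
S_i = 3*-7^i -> [3, -21, 147, -1029, 7203]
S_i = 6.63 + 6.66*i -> [6.63, 13.29, 19.95, 26.61, 33.27]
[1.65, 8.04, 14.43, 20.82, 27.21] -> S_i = 1.65 + 6.39*i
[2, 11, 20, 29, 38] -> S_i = 2 + 9*i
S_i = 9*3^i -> [9, 27, 81, 243, 729]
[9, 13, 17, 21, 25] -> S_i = 9 + 4*i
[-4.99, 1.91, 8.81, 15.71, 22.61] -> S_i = -4.99 + 6.90*i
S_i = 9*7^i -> [9, 63, 441, 3087, 21609]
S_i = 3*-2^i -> [3, -6, 12, -24, 48]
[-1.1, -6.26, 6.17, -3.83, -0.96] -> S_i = Random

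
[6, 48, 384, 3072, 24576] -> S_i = 6*8^i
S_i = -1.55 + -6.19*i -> [-1.55, -7.74, -13.93, -20.12, -26.31]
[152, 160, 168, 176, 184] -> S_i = 152 + 8*i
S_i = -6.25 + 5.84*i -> [-6.25, -0.41, 5.43, 11.27, 17.11]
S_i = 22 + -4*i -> [22, 18, 14, 10, 6]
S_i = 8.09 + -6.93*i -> [8.09, 1.16, -5.77, -12.7, -19.63]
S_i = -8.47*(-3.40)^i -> [-8.47, 28.8, -97.91, 332.9, -1131.88]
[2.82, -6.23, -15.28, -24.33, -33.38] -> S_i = 2.82 + -9.05*i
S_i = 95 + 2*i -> [95, 97, 99, 101, 103]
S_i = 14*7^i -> [14, 98, 686, 4802, 33614]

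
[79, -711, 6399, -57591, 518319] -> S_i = 79*-9^i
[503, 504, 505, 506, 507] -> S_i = 503 + 1*i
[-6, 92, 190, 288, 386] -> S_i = -6 + 98*i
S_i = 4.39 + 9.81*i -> [4.39, 14.2, 24.01, 33.82, 43.63]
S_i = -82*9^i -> [-82, -738, -6642, -59778, -538002]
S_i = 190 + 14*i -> [190, 204, 218, 232, 246]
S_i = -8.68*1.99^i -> [-8.68, -17.27, -34.37, -68.4, -136.12]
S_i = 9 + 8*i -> [9, 17, 25, 33, 41]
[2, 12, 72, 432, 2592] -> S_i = 2*6^i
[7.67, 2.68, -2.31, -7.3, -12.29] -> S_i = 7.67 + -4.99*i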